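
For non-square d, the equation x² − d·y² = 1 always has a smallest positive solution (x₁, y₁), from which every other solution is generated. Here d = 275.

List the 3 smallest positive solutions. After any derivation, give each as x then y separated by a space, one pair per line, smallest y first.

199 12
79201 4776
31521799 1900836

d=275: √d = [16; 1,1,2,1,1,32] (ℓ=6, even), read p_5/q_5
step 0: (16, 1)  from 16·(1,0) + (0,1)
…
step 2: (33, 2)  from 1·(17,1) + (16,1)
step 3: (83, 5)  from 2·(33,2) + (17,1)
step 4: (116, 7)  from 1·(83,5) + (33,2)
step 5: (199, 12)  from 1·(116,7) + (83,5)
(x₁, y₁) = (199, 12);  199² − 275·12² = 1 ✓
k=2:  x_2 = 199·199+275·12·12 = 79201,  y_2 = 199·12+12·199 = 4776
k=3:  x_3 = 199·79201+275·12·4776 = 31521799,  y_3 = 199·4776+12·79201 = 1900836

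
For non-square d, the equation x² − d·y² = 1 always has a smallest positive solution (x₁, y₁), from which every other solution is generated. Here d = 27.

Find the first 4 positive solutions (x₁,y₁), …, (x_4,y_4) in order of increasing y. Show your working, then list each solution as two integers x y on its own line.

26 5
1351 260
70226 13515
3650401 702520

√27 → a₀=5, period (5,10); ℓ=2 even so k=1
k=0  a_k=5  p_k/q_k = 5/1
k=1  a_k=5  p_k/q_k = 26/5
→ (26, 5).  Check: 26²=676, 27·5²=675, difference 1.
(26+5√27)^2 = 1351 + 260√27
(26+5√27)^3 = 70226 + 13515√27
(26+5√27)^4 = 3650401 + 702520√27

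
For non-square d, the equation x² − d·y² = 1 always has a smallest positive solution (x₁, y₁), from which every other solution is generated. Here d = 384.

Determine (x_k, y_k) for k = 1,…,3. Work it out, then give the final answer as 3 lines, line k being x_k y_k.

4801 245
46099201 2352490
442644523201 22588608735

√384 → a₀=19, period (1,1,2,9,2,1,1,38); ℓ=8 even so k=7
k=0  a_k=19  p_k/q_k = 19/1
…
k=3  a_k=2  p_k/q_k = 98/5
k=4  a_k=9  p_k/q_k = 921/47
…
k=6  a_k=1  p_k/q_k = 2861/146
k=7  a_k=1  p_k/q_k = 4801/245
(x₁, y₁) = (4801, 245);  4801² − 384·245² = 1 ✓
n=2: (4801,245)∘(4801,245) = (4801·4801+384·245·245, 4801·245+245·4801) = (46099201,2352490)
n=3: (46099201,2352490)∘(4801,245) = (4801·46099201+384·245·2352490, 4801·2352490+245·46099201) = (442644523201,22588608735)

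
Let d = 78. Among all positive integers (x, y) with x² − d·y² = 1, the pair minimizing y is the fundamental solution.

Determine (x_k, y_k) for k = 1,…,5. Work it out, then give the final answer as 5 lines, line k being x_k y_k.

√78 = [8; 1,4,1,16, …], period ℓ=4 (even) → k=3
i=0: a=8 ⇒ p=8, q=1
i=1: a=1 ⇒ p=9, q=1
i=2: a=4 ⇒ p=44, q=5
i=3: a=1 ⇒ p=53, q=6
(x₁, y₁) = (53, 6);  53² − 78·6² = 1 ✓
k=2:  x_2 = 53·53+78·6·6 = 5617,  y_2 = 53·6+6·53 = 636
k=3:  x_3 = 53·5617+78·6·636 = 595349,  y_3 = 53·636+6·5617 = 67410
k=4:  x_4 = 53·595349+78·6·67410 = 63101377,  y_4 = 53·67410+6·595349 = 7144824
k=5:  x_5 = 53·63101377+78·6·7144824 = 6688150613,  y_5 = 53·7144824+6·63101377 = 757283934

53 6
5617 636
595349 67410
63101377 7144824
6688150613 757283934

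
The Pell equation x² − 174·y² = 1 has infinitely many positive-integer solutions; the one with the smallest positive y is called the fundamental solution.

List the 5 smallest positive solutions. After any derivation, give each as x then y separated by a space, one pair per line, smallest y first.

1451 110
4210801 319220
12219743051 926376330
35461690123201 2688343790440
102909812517786251 7801572753480550

√174 → a₀=13, period (5,4,5,26); ℓ=4 even so k=3
step 0: (13, 1)  from 13·(1,0) + (0,1)
step 1: (66, 5)  from 5·(13,1) + (1,0)
step 2: (277, 21)  from 4·(66,5) + (13,1)
step 3: (1451, 110)  from 5·(277,21) + (66,5)
(x₁, y₁) = (1451, 110);  1451² − 174·110² = 1 ✓
(1451+110√174)^2 = 4210801 + 319220√174
(1451+110√174)^3 = 12219743051 + 926376330√174
(1451+110√174)^4 = 35461690123201 + 2688343790440√174
(1451+110√174)^5 = 102909812517786251 + 7801572753480550√174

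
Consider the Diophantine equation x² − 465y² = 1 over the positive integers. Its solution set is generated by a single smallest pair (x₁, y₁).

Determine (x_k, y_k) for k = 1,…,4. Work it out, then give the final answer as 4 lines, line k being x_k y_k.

√465 → a₀=21, period (1,1,3,2,2,2,3,1,1,42); ℓ=10 even so k=9
a_0=21:  p_0=21·1+0=21,  q_0=21·0+1=1
a_1=1:  p_1=1·21+1=22,  q_1=1·1+0=1
a_2=1:  p_2=1·22+21=43,  q_2=1·1+1=2
…
a_4=2:  p_4=2·151+43=345,  q_4=2·7+2=16
a_5=2:  p_5=2·345+151=841,  q_5=2·16+7=39
a_6=2:  p_6=2·841+345=2027,  q_6=2·39+16=94
a_7=3:  p_7=3·2027+841=6922,  q_7=3·94+39=321
a_8=1:  p_8=1·6922+2027=8949,  q_8=1·321+94=415
a_9=1:  p_9=1·8949+6922=15871,  q_9=1·415+321=736
(x₁, y₁) = (15871, 736);  15871² − 465·736² = 1 ✓
(x_2, y_2) = (15871·15871 + 465·736·736, 15871·736 + 736·15871) = (503777281, 23362112)
(x_3, y_3) = (15871·503777281 + 465·736·23362112, 15871·23362112 + 736·503777281) = (15990898437631, 741560158368)
(x_4, y_4) = (15871·15990898437631 + 465·736·741560158368, 15871·741560158368 + 736·15990898437631) = (507583097703505921, 23538602523554944)

15871 736
503777281 23362112
15990898437631 741560158368
507583097703505921 23538602523554944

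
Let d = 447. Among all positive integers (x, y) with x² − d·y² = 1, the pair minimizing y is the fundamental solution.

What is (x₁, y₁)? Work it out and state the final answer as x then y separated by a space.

148 7

[21; 7,42] for √447; ℓ=2 ⇒ convergent index 1
i=0: a=21 ⇒ p=21, q=1
i=1: a=7 ⇒ p=148, q=7
(x₁, y₁) = (148, 7);  148² − 447·7² = 1 ✓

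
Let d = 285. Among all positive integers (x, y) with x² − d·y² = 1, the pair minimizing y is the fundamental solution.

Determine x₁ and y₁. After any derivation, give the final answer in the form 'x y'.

2431 144

√285 → a₀=16, period (1,7,2,7,1,32); ℓ=6 even so k=5
a_0=16:  p_0=16·1+0=16,  q_0=16·0+1=1
…
a_2=7:  p_2=7·17+16=135,  q_2=7·1+1=8
…
a_4=7:  p_4=7·287+135=2144,  q_4=7·17+8=127
a_5=1:  p_5=1·2144+287=2431,  q_5=1·127+17=144
→ (2431, 144).  Check: 2431²=5909761, 285·144²=5909760, difference 1.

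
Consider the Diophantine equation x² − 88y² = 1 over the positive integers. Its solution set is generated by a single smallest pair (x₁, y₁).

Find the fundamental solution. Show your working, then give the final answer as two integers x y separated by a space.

[9; 2,1,1,1,2,18] for √88; ℓ=6 ⇒ convergent index 5
a_0=9:  p_0=9·1+0=9,  q_0=9·0+1=1
a_1=2:  p_1=2·9+1=19,  q_1=2·1+0=2
a_2=1:  p_2=1·19+9=28,  q_2=1·2+1=3
a_3=1:  p_3=1·28+19=47,  q_3=1·3+2=5
a_4=1:  p_4=1·47+28=75,  q_4=1·5+3=8
a_5=2:  p_5=2·75+47=197,  q_5=2·8+5=21
→ (197, 21).  Check: 197²=38809, 88·21²=38808, difference 1.

197 21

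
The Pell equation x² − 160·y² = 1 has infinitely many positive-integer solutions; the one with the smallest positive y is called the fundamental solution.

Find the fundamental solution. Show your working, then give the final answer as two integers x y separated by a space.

721 57

√160 = [12; 1,1,1,5,1,1,1,24, …], period ℓ=8 (even) → k=7
i=0: a=12 ⇒ p=12, q=1
…
i=3: a=1 ⇒ p=38, q=3
i=4: a=5 ⇒ p=215, q=17
…
i=6: a=1 ⇒ p=468, q=37
i=7: a=1 ⇒ p=721, q=57
(x₁, y₁) = (721, 57);  721² − 160·57² = 1 ✓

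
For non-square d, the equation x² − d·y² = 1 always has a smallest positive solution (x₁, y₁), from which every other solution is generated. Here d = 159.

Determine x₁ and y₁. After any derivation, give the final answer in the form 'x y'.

√159 → a₀=12, period (1,1,1,1,3,1,1,1,1,24); ℓ=10 even so k=9
i=0: a=12 ⇒ p=12, q=1
i=1: a=1 ⇒ p=13, q=1
…
i=4: a=1 ⇒ p=63, q=5
…
i=7: a=1 ⇒ p=517, q=41
i=8: a=1 ⇒ p=807, q=64
i=9: a=1 ⇒ p=1324, q=105
fundamental: x₁=1324, y₁=105  (since 1752976 − 159·11025 = 1)

1324 105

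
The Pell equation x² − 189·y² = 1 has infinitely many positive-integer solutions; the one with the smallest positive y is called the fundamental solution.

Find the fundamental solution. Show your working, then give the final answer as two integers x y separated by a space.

55 4

√189 = [13; 1,2,1,26, …], period ℓ=4 (even) → k=3
k=0  a_k=13  p_k/q_k = 13/1
…
k=2  a_k=2  p_k/q_k = 41/3
k=3  a_k=1  p_k/q_k = 55/4
(x₁, y₁) = (55, 4);  55² − 189·4² = 1 ✓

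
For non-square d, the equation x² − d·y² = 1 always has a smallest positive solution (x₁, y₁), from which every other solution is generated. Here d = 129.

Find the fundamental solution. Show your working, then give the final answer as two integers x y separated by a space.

16855 1484

[11; 2,1,3,1,6,1,3,1,2,22] for √129; ℓ=10 ⇒ convergent index 9
a_0=11:  p_0=11·1+0=11,  q_0=11·0+1=1
a_1=2:  p_1=2·11+1=23,  q_1=2·1+0=2
a_2=1:  p_2=1·23+11=34,  q_2=1·2+1=3
…
a_5=6:  p_5=6·159+125=1079,  q_5=6·14+11=95
a_6=1:  p_6=1·1079+159=1238,  q_6=1·95+14=109
a_7=3:  p_7=3·1238+1079=4793,  q_7=3·109+95=422
a_8=1:  p_8=1·4793+1238=6031,  q_8=1·422+109=531
a_9=2:  p_9=2·6031+4793=16855,  q_9=2·531+422=1484
fundamental: x₁=16855, y₁=1484  (since 284091025 − 129·2202256 = 1)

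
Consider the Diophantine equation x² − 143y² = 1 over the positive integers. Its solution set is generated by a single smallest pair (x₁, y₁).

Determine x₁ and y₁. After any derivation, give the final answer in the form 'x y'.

√143 → a₀=11, period (1,22); ℓ=2 even so k=1
step 0: (11, 1)  from 11·(1,0) + (0,1)
step 1: (12, 1)  from 1·(11,1) + (1,0)
fundamental: x₁=12, y₁=1  (since 144 − 143·1 = 1)

12 1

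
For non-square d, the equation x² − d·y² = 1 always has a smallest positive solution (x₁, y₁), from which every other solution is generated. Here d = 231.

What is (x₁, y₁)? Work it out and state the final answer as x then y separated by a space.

76 5

d=231: √d = [15; 5,30] (ℓ=2, even), read p_1/q_1
i=0: a=15 ⇒ p=15, q=1
i=1: a=5 ⇒ p=76, q=5
(x₁, y₁) = (76, 5);  76² − 231·5² = 1 ✓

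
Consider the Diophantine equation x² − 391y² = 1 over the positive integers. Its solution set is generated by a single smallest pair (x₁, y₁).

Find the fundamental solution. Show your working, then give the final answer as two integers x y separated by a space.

d=391: √d = [19; 1,3,2,2,1,…,3,1,38] (ℓ=16, even), read p_15/q_15
k=0  a_k=19  p_k/q_k = 19/1
…
k=2  a_k=3  p_k/q_k = 79/4
k=3  a_k=2  p_k/q_k = 178/9
…
k=6  a_k=1  p_k/q_k = 1048/53
…
k=11  a_k=1  p_k/q_k = 268013/13554
…
k=14  a_k=3  p_k/q_k = 5678083/287153
k=15  a_k=1  p_k/q_k = 7338680/371133
fundamental: x₁=7338680, y₁=371133  (since 53856224142400 − 391·137739703689 = 1)

7338680 371133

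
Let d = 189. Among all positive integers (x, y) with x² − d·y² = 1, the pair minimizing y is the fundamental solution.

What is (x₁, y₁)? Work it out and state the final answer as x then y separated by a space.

d=189: √d = [13; 1,2,1,26] (ℓ=4, even), read p_3/q_3
step 0: (13, 1)  from 13·(1,0) + (0,1)
step 1: (14, 1)  from 1·(13,1) + (1,0)
step 2: (41, 3)  from 2·(14,1) + (13,1)
step 3: (55, 4)  from 1·(41,3) + (14,1)
(x₁, y₁) = (55, 4);  55² − 189·4² = 1 ✓

55 4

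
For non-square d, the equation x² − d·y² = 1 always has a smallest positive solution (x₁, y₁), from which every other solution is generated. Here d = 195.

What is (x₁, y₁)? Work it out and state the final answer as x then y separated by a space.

[13; 1,26] for √195; ℓ=2 ⇒ convergent index 1
a_0=13:  p_0=13·1+0=13,  q_0=13·0+1=1
a_1=1:  p_1=1·13+1=14,  q_1=1·1+0=1
(x₁, y₁) = (14, 1);  14² − 195·1² = 1 ✓

14 1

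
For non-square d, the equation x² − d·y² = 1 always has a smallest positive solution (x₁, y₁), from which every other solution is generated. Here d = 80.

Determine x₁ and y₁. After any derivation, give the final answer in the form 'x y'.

9 1

d=80: √d = [8; 1,16] (ℓ=2, even), read p_1/q_1
k=0  a_k=8  p_k/q_k = 8/1
k=1  a_k=1  p_k/q_k = 9/1
→ (9, 1).  Check: 9²=81, 80·1²=80, difference 1.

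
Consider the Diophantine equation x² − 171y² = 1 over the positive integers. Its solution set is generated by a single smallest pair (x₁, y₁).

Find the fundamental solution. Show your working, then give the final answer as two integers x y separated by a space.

170 13

√171 → a₀=13, period (13,26); ℓ=2 even so k=1
k=0  a_k=13  p_k/q_k = 13/1
k=1  a_k=13  p_k/q_k = 170/13
→ (170, 13).  Check: 170²=28900, 171·13²=28899, difference 1.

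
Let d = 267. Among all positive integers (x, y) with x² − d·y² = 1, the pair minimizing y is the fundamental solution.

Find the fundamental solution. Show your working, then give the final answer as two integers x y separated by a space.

2402 147

√267 → a₀=16, period (2,1,15,1,2,32); ℓ=6 even so k=5
k=0  a_k=16  p_k/q_k = 16/1
k=1  a_k=2  p_k/q_k = 33/2
…
k=4  a_k=1  p_k/q_k = 817/50
k=5  a_k=2  p_k/q_k = 2402/147
(x₁, y₁) = (2402, 147);  2402² − 267·147² = 1 ✓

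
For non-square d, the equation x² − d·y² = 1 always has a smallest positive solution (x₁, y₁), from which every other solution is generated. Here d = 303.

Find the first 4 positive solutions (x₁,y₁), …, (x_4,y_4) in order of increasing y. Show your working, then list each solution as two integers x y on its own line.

2524 145
12741151 731960
64317327724 3694933935
324673857609601 18652025771920

√303 = [17; 2,2,5,2,2,34, …], period ℓ=6 (even) → k=5
i=0: a=17 ⇒ p=17, q=1
…
i=2: a=2 ⇒ p=87, q=5
…
i=4: a=2 ⇒ p=1027, q=59
i=5: a=2 ⇒ p=2524, q=145
→ (2524, 145).  Check: 2524²=6370576, 303·145²=6370575, difference 1.
(2524+145√303)^2 = 12741151 + 731960√303
(2524+145√303)^3 = 64317327724 + 3694933935√303
(2524+145√303)^4 = 324673857609601 + 18652025771920√303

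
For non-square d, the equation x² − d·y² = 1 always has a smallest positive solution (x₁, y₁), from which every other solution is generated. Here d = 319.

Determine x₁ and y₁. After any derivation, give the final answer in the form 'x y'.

[17; 1,6,5,1,4,…,6,1,34] for √319; ℓ=14 ⇒ convergent index 13
i=0: a=17 ⇒ p=17, q=1
i=1: a=1 ⇒ p=18, q=1
…
i=3: a=5 ⇒ p=643, q=36
i=4: a=1 ⇒ p=768, q=43
…
i=6: a=3 ⇒ p=11913, q=667
i=7: a=1 ⇒ p=15628, q=875
i=8: a=3 ⇒ p=58797, q=3292
i=9: a=4 ⇒ p=250816, q=14043
i=10: a=1 ⇒ p=309613, q=17335
i=11: a=5 ⇒ p=1798881, q=100718
i=12: a=6 ⇒ p=11102899, q=621643
i=13: a=1 ⇒ p=12901780, q=722361
→ (12901780, 722361).  Check: 12901780²=166455927168400, 319·722361²=166455927168399, difference 1.

12901780 722361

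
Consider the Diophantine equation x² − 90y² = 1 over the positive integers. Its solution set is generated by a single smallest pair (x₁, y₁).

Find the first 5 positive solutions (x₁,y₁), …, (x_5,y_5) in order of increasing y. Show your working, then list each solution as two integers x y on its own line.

d=90: √d = [9; 2,18] (ℓ=2, even), read p_1/q_1
step 0: (9, 1)  from 9·(1,0) + (0,1)
step 1: (19, 2)  from 2·(9,1) + (1,0)
(x₁, y₁) = (19, 2);  19² − 90·2² = 1 ✓
(x_2, y_2) = (19·19 + 90·2·2, 19·2 + 2·19) = (721, 76)
(x_3, y_3) = (19·721 + 90·2·76, 19·76 + 2·721) = (27379, 2886)
(x_4, y_4) = (19·27379 + 90·2·2886, 19·2886 + 2·27379) = (1039681, 109592)
(x_5, y_5) = (19·1039681 + 90·2·109592, 19·109592 + 2·1039681) = (39480499, 4161610)

19 2
721 76
27379 2886
1039681 109592
39480499 4161610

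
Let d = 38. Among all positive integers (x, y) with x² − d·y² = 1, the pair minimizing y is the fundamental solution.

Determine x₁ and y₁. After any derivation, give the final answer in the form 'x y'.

[6; 6,12] for √38; ℓ=2 ⇒ convergent index 1
k=0  a_k=6  p_k/q_k = 6/1
k=1  a_k=6  p_k/q_k = 37/6
→ (37, 6).  Check: 37²=1369, 38·6²=1368, difference 1.

37 6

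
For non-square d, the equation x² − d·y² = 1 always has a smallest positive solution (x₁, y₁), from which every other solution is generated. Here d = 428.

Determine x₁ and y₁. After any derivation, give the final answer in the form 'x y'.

√428 → a₀=20, period (1,2,4,1,5,10,5,1,4,2,1,40); ℓ=12 even so k=11
a_0=20:  p_0=20·1+0=20,  q_0=20·0+1=1
a_1=1:  p_1=1·20+1=21,  q_1=1·1+0=1
a_2=2:  p_2=2·21+20=62,  q_2=2·1+1=3
a_3=4:  p_3=4·62+21=269,  q_3=4·3+1=13
a_4=1:  p_4=1·269+62=331,  q_4=1·13+3=16
a_5=5:  p_5=5·331+269=1924,  q_5=5·16+13=93
a_6=10:  p_6=10·1924+331=19571,  q_6=10·93+16=946
a_7=5:  p_7=5·19571+1924=99779,  q_7=5·946+93=4823
…
a_10=2:  p_10=2·577179+119350=1273708,  q_10=2·27899+5769=61567
a_11=1:  p_11=1·1273708+577179=1850887,  q_11=1·61567+27899=89466
fundamental: x₁=1850887, y₁=89466  (since 3425782686769 − 428·8004165156 = 1)

1850887 89466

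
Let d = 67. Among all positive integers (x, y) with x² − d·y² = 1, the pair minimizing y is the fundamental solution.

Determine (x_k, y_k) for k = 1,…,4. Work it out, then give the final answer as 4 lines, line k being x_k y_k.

48842 5967
4771081927 582880428
466058366908226 56938091722785
45526445508292066657 5561940551265649512

[8; 5,2,1,1,7,1,1,2,5,16] for √67; ℓ=10 ⇒ convergent index 9
k=0  a_k=8  p_k/q_k = 8/1
…
k=4  a_k=1  p_k/q_k = 221/27
…
k=7  a_k=1  p_k/q_k = 3577/437
k=8  a_k=2  p_k/q_k = 9053/1106
k=9  a_k=5  p_k/q_k = 48842/5967
fundamental: x₁=48842, y₁=5967  (since 2385540964 − 67·35605089 = 1)
(x_2, y_2) = (48842·48842 + 67·5967·5967, 48842·5967 + 5967·48842) = (4771081927, 582880428)
(x_3, y_3) = (48842·4771081927 + 67·5967·582880428, 48842·582880428 + 5967·4771081927) = (466058366908226, 56938091722785)
(x_4, y_4) = (48842·466058366908226 + 67·5967·56938091722785, 48842·56938091722785 + 5967·466058366908226) = (45526445508292066657, 5561940551265649512)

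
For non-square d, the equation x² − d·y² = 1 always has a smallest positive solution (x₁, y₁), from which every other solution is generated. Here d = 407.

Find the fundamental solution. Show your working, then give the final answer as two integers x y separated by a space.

d=407: √d = [20; 5,1,2,1,5,40] (ℓ=6, even), read p_5/q_5
i=0: a=20 ⇒ p=20, q=1
i=1: a=5 ⇒ p=101, q=5
i=2: a=1 ⇒ p=121, q=6
i=3: a=2 ⇒ p=343, q=17
i=4: a=1 ⇒ p=464, q=23
i=5: a=5 ⇒ p=2663, q=132
(x₁, y₁) = (2663, 132);  2663² − 407·132² = 1 ✓

2663 132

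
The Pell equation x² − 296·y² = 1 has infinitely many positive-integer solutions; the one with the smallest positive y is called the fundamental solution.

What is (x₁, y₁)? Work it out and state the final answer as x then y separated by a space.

[17; 4,1,7,1,4,34] for √296; ℓ=6 ⇒ convergent index 5
step 0: (17, 1)  from 17·(1,0) + (0,1)
step 1: (69, 4)  from 4·(17,1) + (1,0)
step 2: (86, 5)  from 1·(69,4) + (17,1)
step 3: (671, 39)  from 7·(86,5) + (69,4)
step 4: (757, 44)  from 1·(671,39) + (86,5)
step 5: (3699, 215)  from 4·(757,44) + (671,39)
(x₁, y₁) = (3699, 215);  3699² − 296·215² = 1 ✓

3699 215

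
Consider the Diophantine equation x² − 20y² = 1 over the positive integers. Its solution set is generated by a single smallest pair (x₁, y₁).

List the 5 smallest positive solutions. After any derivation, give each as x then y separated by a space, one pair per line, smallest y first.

9 2
161 36
2889 646
51841 11592
930249 208010

d=20: √d = [4; 2,8] (ℓ=2, even), read p_1/q_1
a_0=4:  p_0=4·1+0=4,  q_0=4·0+1=1
a_1=2:  p_1=2·4+1=9,  q_1=2·1+0=2
fundamental: x₁=9, y₁=2  (since 81 − 20·4 = 1)
(9+2√20)^2 = 161 + 36√20
(9+2√20)^3 = 2889 + 646√20
(9+2√20)^4 = 51841 + 11592√20
(9+2√20)^5 = 930249 + 208010√20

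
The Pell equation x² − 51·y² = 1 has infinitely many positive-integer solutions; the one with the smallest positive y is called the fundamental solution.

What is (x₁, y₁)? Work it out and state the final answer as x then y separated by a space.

50 7

[7; 7,14] for √51; ℓ=2 ⇒ convergent index 1
a_0=7:  p_0=7·1+0=7,  q_0=7·0+1=1
a_1=7:  p_1=7·7+1=50,  q_1=7·1+0=7
→ (50, 7).  Check: 50²=2500, 51·7²=2499, difference 1.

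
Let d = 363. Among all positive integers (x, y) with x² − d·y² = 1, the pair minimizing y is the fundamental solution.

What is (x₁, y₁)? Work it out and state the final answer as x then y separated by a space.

[19; 19,38] for √363; ℓ=2 ⇒ convergent index 1
step 0: (19, 1)  from 19·(1,0) + (0,1)
step 1: (362, 19)  from 19·(19,1) + (1,0)
fundamental: x₁=362, y₁=19  (since 131044 − 363·361 = 1)

362 19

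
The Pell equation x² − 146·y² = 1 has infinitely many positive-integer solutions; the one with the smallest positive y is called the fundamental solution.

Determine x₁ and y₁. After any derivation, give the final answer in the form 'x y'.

145 12

d=146: √d = [12; 12,24] (ℓ=2, even), read p_1/q_1
k=0  a_k=12  p_k/q_k = 12/1
k=1  a_k=12  p_k/q_k = 145/12
fundamental: x₁=145, y₁=12  (since 21025 − 146·144 = 1)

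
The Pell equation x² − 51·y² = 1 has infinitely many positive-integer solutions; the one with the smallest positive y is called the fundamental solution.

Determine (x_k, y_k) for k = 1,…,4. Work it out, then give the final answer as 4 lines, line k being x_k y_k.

50 7
4999 700
499850 69993
49980001 6998600

d=51: √d = [7; 7,14] (ℓ=2, even), read p_1/q_1
step 0: (7, 1)  from 7·(1,0) + (0,1)
step 1: (50, 7)  from 7·(7,1) + (1,0)
(x₁, y₁) = (50, 7);  50² − 51·7² = 1 ✓
k=2:  x_2 = 50·50+51·7·7 = 4999,  y_2 = 50·7+7·50 = 700
k=3:  x_3 = 50·4999+51·7·700 = 499850,  y_3 = 50·700+7·4999 = 69993
k=4:  x_4 = 50·499850+51·7·69993 = 49980001,  y_4 = 50·69993+7·499850 = 6998600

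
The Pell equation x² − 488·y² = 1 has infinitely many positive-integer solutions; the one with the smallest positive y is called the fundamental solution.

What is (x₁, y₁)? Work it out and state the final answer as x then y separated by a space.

d=488: √d = [22; 11,44] (ℓ=2, even), read p_1/q_1
i=0: a=22 ⇒ p=22, q=1
i=1: a=11 ⇒ p=243, q=11
→ (243, 11).  Check: 243²=59049, 488·11²=59048, difference 1.

243 11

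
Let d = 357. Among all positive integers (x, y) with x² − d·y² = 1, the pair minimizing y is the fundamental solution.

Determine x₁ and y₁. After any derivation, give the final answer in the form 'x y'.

3401 180

√357 = [18; 1,8,2,8,1,36, …], period ℓ=6 (even) → k=5
i=0: a=18 ⇒ p=18, q=1
…
i=2: a=8 ⇒ p=170, q=9
i=3: a=2 ⇒ p=359, q=19
i=4: a=8 ⇒ p=3042, q=161
i=5: a=1 ⇒ p=3401, q=180
→ (3401, 180).  Check: 3401²=11566801, 357·180²=11566800, difference 1.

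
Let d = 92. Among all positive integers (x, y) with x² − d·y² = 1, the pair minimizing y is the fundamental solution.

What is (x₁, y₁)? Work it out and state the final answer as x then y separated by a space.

1151 120

[9; 1,1,2,4,2,1,1,18] for √92; ℓ=8 ⇒ convergent index 7
k=0  a_k=9  p_k/q_k = 9/1
…
k=2  a_k=1  p_k/q_k = 19/2
k=3  a_k=2  p_k/q_k = 48/5
k=4  a_k=4  p_k/q_k = 211/22
…
k=6  a_k=1  p_k/q_k = 681/71
k=7  a_k=1  p_k/q_k = 1151/120
(x₁, y₁) = (1151, 120);  1151² − 92·120² = 1 ✓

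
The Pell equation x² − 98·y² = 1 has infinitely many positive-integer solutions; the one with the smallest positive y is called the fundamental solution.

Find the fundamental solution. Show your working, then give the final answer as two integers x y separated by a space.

√98 = [9; 1,8,1,18, …], period ℓ=4 (even) → k=3
a_0=9:  p_0=9·1+0=9,  q_0=9·0+1=1
…
a_2=8:  p_2=8·10+9=89,  q_2=8·1+1=9
a_3=1:  p_3=1·89+10=99,  q_3=1·9+1=10
(x₁, y₁) = (99, 10);  99² − 98·10² = 1 ✓

99 10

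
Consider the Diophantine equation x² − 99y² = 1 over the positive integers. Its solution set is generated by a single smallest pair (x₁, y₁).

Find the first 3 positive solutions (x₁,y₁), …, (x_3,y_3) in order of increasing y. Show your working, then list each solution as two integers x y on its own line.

10 1
199 20
3970 399

√99 = [9; 1,18, …], period ℓ=2 (even) → k=1
i=0: a=9 ⇒ p=9, q=1
i=1: a=1 ⇒ p=10, q=1
→ (10, 1).  Check: 10²=100, 99·1²=99, difference 1.
n=2: (10,1)∘(10,1) = (10·10+99·1·1, 10·1+1·10) = (199,20)
n=3: (199,20)∘(10,1) = (10·199+99·1·20, 10·20+1·199) = (3970,399)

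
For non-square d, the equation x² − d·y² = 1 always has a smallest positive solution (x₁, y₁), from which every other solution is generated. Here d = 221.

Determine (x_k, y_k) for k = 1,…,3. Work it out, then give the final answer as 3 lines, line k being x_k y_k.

1665 112
5544449 372960
18463013505 1241956688

[14; 1,6,2,6,1,28] for √221; ℓ=6 ⇒ convergent index 5
a_0=14:  p_0=14·1+0=14,  q_0=14·0+1=1
…
a_3=2:  p_3=2·104+15=223,  q_3=2·7+1=15
a_4=6:  p_4=6·223+104=1442,  q_4=6·15+7=97
a_5=1:  p_5=1·1442+223=1665,  q_5=1·97+15=112
(x₁, y₁) = (1665, 112);  1665² − 221·112² = 1 ✓
(x_2, y_2) = (1665·1665 + 221·112·112, 1665·112 + 112·1665) = (5544449, 372960)
(x_3, y_3) = (1665·5544449 + 221·112·372960, 1665·372960 + 112·5544449) = (18463013505, 1241956688)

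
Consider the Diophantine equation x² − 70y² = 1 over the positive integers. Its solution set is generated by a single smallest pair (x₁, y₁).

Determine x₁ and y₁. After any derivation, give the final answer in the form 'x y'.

251 30

[8; 2,1,2,1,2,16] for √70; ℓ=6 ⇒ convergent index 5
a_0=8:  p_0=8·1+0=8,  q_0=8·0+1=1
a_1=2:  p_1=2·8+1=17,  q_1=2·1+0=2
a_2=1:  p_2=1·17+8=25,  q_2=1·2+1=3
a_3=2:  p_3=2·25+17=67,  q_3=2·3+2=8
a_4=1:  p_4=1·67+25=92,  q_4=1·8+3=11
a_5=2:  p_5=2·92+67=251,  q_5=2·11+8=30
fundamental: x₁=251, y₁=30  (since 63001 − 70·900 = 1)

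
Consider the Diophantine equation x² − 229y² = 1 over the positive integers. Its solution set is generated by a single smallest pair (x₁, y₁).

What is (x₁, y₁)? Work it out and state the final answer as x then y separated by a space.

5848201 386460

√229 = [15; 7,1,1,7,30, …], period ℓ=5 (odd) → k=9
step 0: (15, 1)  from 15·(1,0) + (0,1)
step 1: (106, 7)  from 7·(15,1) + (1,0)
step 2: (121, 8)  from 1·(106,7) + (15,1)
step 3: (227, 15)  from 1·(121,8) + (106,7)
…
step 7: (413926, 27353)  from 1·(362399,23948) + (51527,3405)
step 8: (776325, 51301)  from 1·(413926,27353) + (362399,23948)
step 9: (5848201, 386460)  from 7·(776325,51301) + (413926,27353)
(x₁, y₁) = (5848201, 386460);  5848201² − 229·386460² = 1 ✓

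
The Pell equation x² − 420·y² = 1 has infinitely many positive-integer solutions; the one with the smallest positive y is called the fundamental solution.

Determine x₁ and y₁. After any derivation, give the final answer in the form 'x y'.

[20; 2,40] for √420; ℓ=2 ⇒ convergent index 1
a_0=20:  p_0=20·1+0=20,  q_0=20·0+1=1
a_1=2:  p_1=2·20+1=41,  q_1=2·1+0=2
(x₁, y₁) = (41, 2);  41² − 420·2² = 1 ✓

41 2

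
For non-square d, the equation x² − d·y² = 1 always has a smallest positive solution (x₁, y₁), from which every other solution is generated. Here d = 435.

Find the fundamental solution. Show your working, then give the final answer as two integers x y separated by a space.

d=435: √d = [20; 1,5,1,40] (ℓ=4, even), read p_3/q_3
k=0  a_k=20  p_k/q_k = 20/1
k=1  a_k=1  p_k/q_k = 21/1
k=2  a_k=5  p_k/q_k = 125/6
k=3  a_k=1  p_k/q_k = 146/7
→ (146, 7).  Check: 146²=21316, 435·7²=21315, difference 1.

146 7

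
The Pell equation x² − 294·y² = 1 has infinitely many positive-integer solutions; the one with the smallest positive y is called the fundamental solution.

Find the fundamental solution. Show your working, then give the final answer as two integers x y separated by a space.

d=294: √d = [17; 6,1,4,1,6,34] (ℓ=6, even), read p_5/q_5
step 0: (17, 1)  from 17·(1,0) + (0,1)
step 1: (103, 6)  from 6·(17,1) + (1,0)
…
step 3: (583, 34)  from 4·(120,7) + (103,6)
step 4: (703, 41)  from 1·(583,34) + (120,7)
step 5: (4801, 280)  from 6·(703,41) + (583,34)
→ (4801, 280).  Check: 4801²=23049601, 294·280²=23049600, difference 1.

4801 280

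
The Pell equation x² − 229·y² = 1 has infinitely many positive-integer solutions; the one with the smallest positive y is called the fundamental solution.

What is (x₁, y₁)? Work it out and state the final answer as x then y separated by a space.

5848201 386460

√229 → a₀=15, period (7,1,1,7,30); ℓ=5 odd so k=9
a_0=15:  p_0=15·1+0=15,  q_0=15·0+1=1
…
a_3=1:  p_3=1·121+106=227,  q_3=1·8+7=15
…
a_5=30:  p_5=30·1710+227=51527,  q_5=30·113+15=3405
a_6=7:  p_6=7·51527+1710=362399,  q_6=7·3405+113=23948
…
a_8=1:  p_8=1·413926+362399=776325,  q_8=1·27353+23948=51301
a_9=7:  p_9=7·776325+413926=5848201,  q_9=7·51301+27353=386460
→ (5848201, 386460).  Check: 5848201²=34201454936401, 229·386460²=34201454936400, difference 1.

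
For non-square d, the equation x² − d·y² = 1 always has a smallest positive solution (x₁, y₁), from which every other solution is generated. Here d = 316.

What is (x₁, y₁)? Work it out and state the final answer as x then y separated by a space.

d=316: √d = [17; 1,3,2,8,2,3,1,34] (ℓ=8, even), read p_7/q_7
a_0=17:  p_0=17·1+0=17,  q_0=17·0+1=1
a_1=1:  p_1=1·17+1=18,  q_1=1·1+0=1
…
a_3=2:  p_3=2·71+18=160,  q_3=2·4+1=9
a_4=8:  p_4=8·160+71=1351,  q_4=8·9+4=76
a_5=2:  p_5=2·1351+160=2862,  q_5=2·76+9=161
a_6=3:  p_6=3·2862+1351=9937,  q_6=3·161+76=559
a_7=1:  p_7=1·9937+2862=12799,  q_7=1·559+161=720
(x₁, y₁) = (12799, 720);  12799² − 316·720² = 1 ✓

12799 720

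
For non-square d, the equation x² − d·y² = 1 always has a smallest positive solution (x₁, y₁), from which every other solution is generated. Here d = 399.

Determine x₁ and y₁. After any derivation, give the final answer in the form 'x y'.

20 1

√399 → a₀=19, period (1,38); ℓ=2 even so k=1
step 0: (19, 1)  from 19·(1,0) + (0,1)
step 1: (20, 1)  from 1·(19,1) + (1,0)
(x₁, y₁) = (20, 1);  20² − 399·1² = 1 ✓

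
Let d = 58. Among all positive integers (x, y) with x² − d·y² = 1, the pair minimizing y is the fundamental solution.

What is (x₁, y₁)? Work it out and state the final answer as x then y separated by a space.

19603 2574

√58 = [7; 1,1,1,1,1,1,14, …], period ℓ=7 (odd) → k=13
i=0: a=7 ⇒ p=7, q=1
…
i=2: a=1 ⇒ p=15, q=2
i=3: a=1 ⇒ p=23, q=3
i=4: a=1 ⇒ p=38, q=5
…
i=6: a=1 ⇒ p=99, q=13
i=7: a=14 ⇒ p=1447, q=190
i=8: a=1 ⇒ p=1546, q=203
…
i=10: a=1 ⇒ p=4539, q=596
i=11: a=1 ⇒ p=7532, q=989
i=12: a=1 ⇒ p=12071, q=1585
i=13: a=1 ⇒ p=19603, q=2574
(x₁, y₁) = (19603, 2574);  19603² − 58·2574² = 1 ✓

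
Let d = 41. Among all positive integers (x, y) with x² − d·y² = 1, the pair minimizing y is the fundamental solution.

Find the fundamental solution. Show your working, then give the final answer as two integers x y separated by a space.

√41 = [6; 2,2,12, …], period ℓ=3 (odd) → k=5
k=0  a_k=6  p_k/q_k = 6/1
…
k=4  a_k=2  p_k/q_k = 826/129
k=5  a_k=2  p_k/q_k = 2049/320
→ (2049, 320).  Check: 2049²=4198401, 41·320²=4198400, difference 1.

2049 320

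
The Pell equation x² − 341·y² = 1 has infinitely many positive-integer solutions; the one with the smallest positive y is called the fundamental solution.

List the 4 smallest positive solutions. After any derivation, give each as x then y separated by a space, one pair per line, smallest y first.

[18; 2,6,1,8,2,…,6,2,36] for √341; ℓ=14 ⇒ convergent index 13
step 0: (18, 1)  from 18·(1,0) + (0,1)
step 1: (37, 2)  from 2·(18,1) + (1,0)
step 2: (240, 13)  from 6·(37,2) + (18,1)
…
step 9: (76727, 4155)  from 2·(28124,1523) + (20479,1109)
…
step 11: (718667, 38918)  from 1·(641940,34763) + (76727,4155)
step 12: (4953942, 268271)  from 6·(718667,38918) + (641940,34763)
step 13: (10626551, 575460)  from 2·(4953942,268271) + (718667,38918)
(x₁, y₁) = (10626551, 575460);  10626551² − 341·575460² = 1 ✓
k=2:  x_2 = 10626551·10626551+341·575460·575460 = 225847172311201,  y_2 = 10626551·575460+575460·10626551 = 12230310076920
k=3:  x_3 = 10626551·225847172311201+341·575460·12230310076920 = 4799952989541519968951,  y_3 = 10626551·12230310076920+575460·225847172311201 = 259932027556408030380
k=4:  x_4 = 10626551·4799952989541519968951+341·575460·259932027556408030380 = 102013890481930631287980124801,  y_4 = 10626551·259932027556408030380+575460·4799952989541519968951 = 5524361894723138392975161840

10626551 575460
225847172311201 12230310076920
4799952989541519968951 259932027556408030380
102013890481930631287980124801 5524361894723138392975161840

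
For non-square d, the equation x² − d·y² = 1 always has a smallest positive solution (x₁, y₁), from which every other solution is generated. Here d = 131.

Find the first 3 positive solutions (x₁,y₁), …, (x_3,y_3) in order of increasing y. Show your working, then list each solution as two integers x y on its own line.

√131 = [11; 2,4,11,4,2,22, …], period ℓ=6 (even) → k=5
i=0: a=11 ⇒ p=11, q=1
…
i=2: a=4 ⇒ p=103, q=9
i=3: a=11 ⇒ p=1156, q=101
i=4: a=4 ⇒ p=4727, q=413
i=5: a=2 ⇒ p=10610, q=927
(x₁, y₁) = (10610, 927);  10610² − 131·927² = 1 ✓
(x_2, y_2) = (10610·10610 + 131·927·927, 10610·927 + 927·10610) = (225144199, 19670940)
(x_3, y_3) = (10610·225144199 + 131·927·19670940, 10610·19670940 + 927·225144199) = (4777559892170, 417417345873)

10610 927
225144199 19670940
4777559892170 417417345873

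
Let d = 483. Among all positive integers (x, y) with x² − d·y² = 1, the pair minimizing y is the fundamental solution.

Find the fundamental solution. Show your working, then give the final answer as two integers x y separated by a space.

22 1

d=483: √d = [21; 1,42] (ℓ=2, even), read p_1/q_1
a_0=21:  p_0=21·1+0=21,  q_0=21·0+1=1
a_1=1:  p_1=1·21+1=22,  q_1=1·1+0=1
fundamental: x₁=22, y₁=1  (since 484 − 483·1 = 1)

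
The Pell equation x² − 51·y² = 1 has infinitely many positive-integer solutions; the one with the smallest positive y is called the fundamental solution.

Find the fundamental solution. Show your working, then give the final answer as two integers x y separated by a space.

√51 = [7; 7,14, …], period ℓ=2 (even) → k=1
step 0: (7, 1)  from 7·(1,0) + (0,1)
step 1: (50, 7)  from 7·(7,1) + (1,0)
→ (50, 7).  Check: 50²=2500, 51·7²=2499, difference 1.

50 7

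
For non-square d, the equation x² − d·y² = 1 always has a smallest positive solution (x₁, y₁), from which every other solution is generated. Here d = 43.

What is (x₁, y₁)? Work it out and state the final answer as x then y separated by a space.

d=43: √d = [6; 1,1,3,1,5,1,3,1,1,12] (ℓ=10, even), read p_9/q_9
a_0=6:  p_0=6·1+0=6,  q_0=6·0+1=1
…
a_2=1:  p_2=1·7+6=13,  q_2=1·1+1=2
a_3=3:  p_3=3·13+7=46,  q_3=3·2+1=7
a_4=1:  p_4=1·46+13=59,  q_4=1·7+2=9
…
a_7=3:  p_7=3·400+341=1541,  q_7=3·61+52=235
a_8=1:  p_8=1·1541+400=1941,  q_8=1·235+61=296
a_9=1:  p_9=1·1941+1541=3482,  q_9=1·296+235=531
→ (3482, 531).  Check: 3482²=12124324, 43·531²=12124323, difference 1.

3482 531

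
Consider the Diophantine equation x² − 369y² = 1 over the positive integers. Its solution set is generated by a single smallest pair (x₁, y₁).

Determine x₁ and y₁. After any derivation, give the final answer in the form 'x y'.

8396801 437120

[19; 4,1,3,2,7,4,7,2,3,1,4,38] for √369; ℓ=12 ⇒ convergent index 11
step 0: (19, 1)  from 19·(1,0) + (0,1)
step 1: (77, 4)  from 4·(19,1) + (1,0)
step 2: (96, 5)  from 1·(77,4) + (19,1)
step 3: (365, 19)  from 3·(96,5) + (77,4)
step 4: (826, 43)  from 2·(365,19) + (96,5)
step 5: (6147, 320)  from 7·(826,43) + (365,19)
step 6: (25414, 1323)  from 4·(6147,320) + (826,43)
step 7: (184045, 9581)  from 7·(25414,1323) + (6147,320)
step 8: (393504, 20485)  from 2·(184045,9581) + (25414,1323)
step 9: (1364557, 71036)  from 3·(393504,20485) + (184045,9581)
step 10: (1758061, 91521)  from 1·(1364557,71036) + (393504,20485)
step 11: (8396801, 437120)  from 4·(1758061,91521) + (1364557,71036)
fundamental: x₁=8396801, y₁=437120  (since 70506267033601 − 369·191073894400 = 1)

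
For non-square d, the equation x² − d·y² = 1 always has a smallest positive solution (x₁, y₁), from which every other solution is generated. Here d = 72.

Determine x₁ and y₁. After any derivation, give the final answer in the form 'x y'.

d=72: √d = [8; 2,16] (ℓ=2, even), read p_1/q_1
k=0  a_k=8  p_k/q_k = 8/1
k=1  a_k=2  p_k/q_k = 17/2
fundamental: x₁=17, y₁=2  (since 289 − 72·4 = 1)

17 2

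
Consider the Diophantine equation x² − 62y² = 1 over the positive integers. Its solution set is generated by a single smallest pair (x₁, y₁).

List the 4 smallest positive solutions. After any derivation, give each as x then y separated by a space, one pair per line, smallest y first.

63 8
7937 1008
999999 127000
125991937 16000992

[7; 1,6,1,14] for √62; ℓ=4 ⇒ convergent index 3
step 0: (7, 1)  from 7·(1,0) + (0,1)
step 1: (8, 1)  from 1·(7,1) + (1,0)
step 2: (55, 7)  from 6·(8,1) + (7,1)
step 3: (63, 8)  from 1·(55,7) + (8,1)
→ (63, 8).  Check: 63²=3969, 62·8²=3968, difference 1.
n=2: (63,8)∘(63,8) = (63·63+62·8·8, 63·8+8·63) = (7937,1008)
n=3: (7937,1008)∘(63,8) = (63·7937+62·8·1008, 63·1008+8·7937) = (999999,127000)
n=4: (999999,127000)∘(63,8) = (63·999999+62·8·127000, 63·127000+8·999999) = (125991937,16000992)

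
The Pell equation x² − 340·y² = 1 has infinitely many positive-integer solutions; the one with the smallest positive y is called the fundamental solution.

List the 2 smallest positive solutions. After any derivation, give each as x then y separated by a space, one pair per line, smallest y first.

√340 → a₀=18, period (2,3,1,1,1,…,3,2,36); ℓ=14 even so k=13
i=0: a=18 ⇒ p=18, q=1
…
i=3: a=1 ⇒ p=166, q=9
i=4: a=1 ⇒ p=295, q=16
…
i=6: a=1 ⇒ p=756, q=41
i=7: a=8 ⇒ p=6509, q=353
…
i=9: a=1 ⇒ p=13774, q=747
i=10: a=1 ⇒ p=21039, q=1141
i=11: a=1 ⇒ p=34813, q=1888
i=12: a=3 ⇒ p=125478, q=6805
i=13: a=2 ⇒ p=285769, q=15498
fundamental: x₁=285769, y₁=15498  (since 81663921361 − 340·240188004 = 1)
(x_2, y_2) = (285769·285769 + 340·15498·15498, 285769·15498 + 15498·285769) = (163327842721, 8857695924)

285769 15498
163327842721 8857695924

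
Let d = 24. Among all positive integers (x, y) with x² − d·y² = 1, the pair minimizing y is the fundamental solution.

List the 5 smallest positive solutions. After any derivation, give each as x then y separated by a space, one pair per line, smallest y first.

5 1
49 10
485 99
4801 980
47525 9701

d=24: √d = [4; 1,8] (ℓ=2, even), read p_1/q_1
k=0  a_k=4  p_k/q_k = 4/1
k=1  a_k=1  p_k/q_k = 5/1
(x₁, y₁) = (5, 1);  5² − 24·1² = 1 ✓
n=2: (5,1)∘(5,1) = (5·5+24·1·1, 5·1+1·5) = (49,10)
n=3: (49,10)∘(5,1) = (5·49+24·1·10, 5·10+1·49) = (485,99)
n=4: (485,99)∘(5,1) = (5·485+24·1·99, 5·99+1·485) = (4801,980)
n=5: (4801,980)∘(5,1) = (5·4801+24·1·980, 5·980+1·4801) = (47525,9701)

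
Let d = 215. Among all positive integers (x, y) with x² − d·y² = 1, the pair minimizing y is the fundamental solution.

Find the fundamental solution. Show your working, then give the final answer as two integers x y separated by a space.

√215 → a₀=14, period (1,1,1,28); ℓ=4 even so k=3
k=0  a_k=14  p_k/q_k = 14/1
k=1  a_k=1  p_k/q_k = 15/1
k=2  a_k=1  p_k/q_k = 29/2
k=3  a_k=1  p_k/q_k = 44/3
(x₁, y₁) = (44, 3);  44² − 215·3² = 1 ✓

44 3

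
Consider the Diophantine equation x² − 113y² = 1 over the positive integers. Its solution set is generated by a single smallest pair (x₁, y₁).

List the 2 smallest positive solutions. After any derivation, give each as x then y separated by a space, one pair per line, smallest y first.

d=113: √d = [10; 1,1,1,2,2,1,1,1,20] (ℓ=9, odd), read p_17/q_17
k=0  a_k=10  p_k/q_k = 10/1
…
k=2  a_k=1  p_k/q_k = 21/2
…
k=4  a_k=2  p_k/q_k = 85/8
k=5  a_k=2  p_k/q_k = 202/19
k=6  a_k=1  p_k/q_k = 287/27
…
k=9  a_k=20  p_k/q_k = 16009/1506
k=10  a_k=1  p_k/q_k = 16785/1579
…
k=12  a_k=1  p_k/q_k = 49579/4664
…
k=15  a_k=1  p_k/q_k = 445435/41903
k=16  a_k=1  p_k/q_k = 758918/71393
k=17  a_k=1  p_k/q_k = 1204353/113296
→ (1204353, 113296).  Check: 1204353²=1450466148609, 113·113296²=1450466148608, difference 1.
n=2: (1204353,113296)∘(1204353,113296) = (1204353·1204353+113·113296·113296, 1204353·113296+113296·1204353) = (2900932297217,272896754976)

1204353 113296
2900932297217 272896754976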